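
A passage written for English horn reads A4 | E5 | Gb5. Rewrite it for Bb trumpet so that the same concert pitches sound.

First find concert pitch: the English horn sounds a perfect fifth below written, so A4 E5 Gb5 sounds D4 A4 Cb5.
Then write for Bb trumpet: it sounds a major second below written, so the part must be a major second above concert.
D4 → E4
A4 → B4
Cb5 → Db5

E4 B4 Db5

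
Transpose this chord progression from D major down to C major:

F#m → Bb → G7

D major down to C major is a major second; each chord root moves by that interval while the quality stays the same.
F#m: root F# down a major second → E, giving Em.
Bb: root Bb down a major second → Ab, giving Ab.
G7: root G down a major second → F, giving F7.

Em Ab F7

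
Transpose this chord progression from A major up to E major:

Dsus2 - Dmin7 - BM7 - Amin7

Asus2 Amin7 F#M7 Emin7

A major up to E major is a perfect fifth; each chord root moves by that interval while the quality stays the same.
Dsus2: root D up a perfect fifth → A, giving Asus2.
Dmin7: root D up a perfect fifth → A, giving Amin7.
BM7: root B up a perfect fifth → F#, giving F#M7.
Amin7: root A up a perfect fifth → E, giving Emin7.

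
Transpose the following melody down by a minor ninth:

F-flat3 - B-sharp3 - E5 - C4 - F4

Eb2 A##2 D#4 B2 E3

Fb3: a ninth down reaches E, and 13 semitones makes it Eb2.
A minor ninth down from B#3 gives A##2.
E5 down a minor ninth is D#4.
C4: a ninth down reaches B, and 13 semitones makes it B2.
F4 down a minor ninth is E3.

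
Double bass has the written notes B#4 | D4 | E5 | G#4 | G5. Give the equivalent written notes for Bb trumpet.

First find concert pitch: the double bass sounds a perfect octave below written, so B#4 D4 E5 G#4 G5 sounds B#3 D3 E4 G#3 G4.
Then write for Bb trumpet: it sounds a major second below written, so the part must be a major second above concert.
B#3 → C##4
D3 → E3
E4 → F#4
G#3 → A#3
G4 → A4

C##4 E3 F#4 A#3 A4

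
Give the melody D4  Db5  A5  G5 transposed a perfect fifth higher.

A4 Ab5 E6 D6

D4: a fifth up reaches A, and 7 semitones makes it A4.
Db5 up a perfect fifth is Ab5.
A perfect fifth up from A5 gives E6.
A perfect fifth up from G5 gives D6.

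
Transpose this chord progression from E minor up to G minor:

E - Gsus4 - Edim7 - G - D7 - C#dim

G Bbsus4 Gdim7 Bb F7 Edim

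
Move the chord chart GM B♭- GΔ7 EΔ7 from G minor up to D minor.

G minor up to D minor is a perfect fifth; each chord root moves by that interval while the quality stays the same.
GM: root G up a perfect fifth → D, giving DM.
B♭-: root B♭ up a perfect fifth → F, giving F-.
GΔ7: root G up a perfect fifth → D, giving DΔ7.
EΔ7: root E up a perfect fifth → B, giving BΔ7.

DM F- DΔ7 BΔ7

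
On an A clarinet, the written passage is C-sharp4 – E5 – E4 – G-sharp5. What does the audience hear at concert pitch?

Written C4 on the A clarinet sounds as A3, a minor third lower; apply that shift to every note.
C#4 -> A#3
E5 -> C#5
E4 -> C#4
G#5 -> E#5

A#3 C#5 C#4 E#5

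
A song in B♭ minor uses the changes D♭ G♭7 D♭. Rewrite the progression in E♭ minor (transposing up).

Gb Cb7 Gb

B♭ minor up to E♭ minor is a perfect fourth; each chord root moves by that interval while the quality stays the same.
D♭: root D♭ up a perfect fourth → Gb, giving Gb.
G♭7: root G♭ up a perfect fourth → Cb, giving Cb7.
D♭: root D♭ up a perfect fourth → Gb, giving Gb.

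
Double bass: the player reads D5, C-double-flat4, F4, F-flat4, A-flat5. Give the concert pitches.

D4 Cbb3 F3 Fb3 Ab4

Written C4 on the double bass sounds as C3, a perfect octave lower; apply that shift to every note.
D5 -> D4
Cbb4 -> Cbb3
F4 -> F3
Fb4 -> Fb3
Ab5 -> Ab4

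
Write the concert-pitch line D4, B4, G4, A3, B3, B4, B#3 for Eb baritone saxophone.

Written C4 sounds as Eb2 on the Eb baritone saxophone, so concert pitches are written a major thirteenth up.
D4 becomes B5
B4 becomes G#6
G4 becomes E6
A3 becomes F#5
B3 becomes G#5
B4 becomes G#6
B#3 becomes G##5

B5 G#6 E6 F#5 G#5 G#6 G##5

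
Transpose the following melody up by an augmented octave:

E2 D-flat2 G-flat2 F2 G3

E#3 D3 G3 F#3 G#4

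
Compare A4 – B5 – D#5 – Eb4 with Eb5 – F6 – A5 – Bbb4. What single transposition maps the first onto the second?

up a diminished fifth

From A4 to Eb5 is 5 letter names — a fifth of some quality.
A4 to Eb5 is 6 semitones, which makes it a diminished fifth; the second version is higher, so the direction is up.
Checking another pair — Eb4 → Bbb4 — gives the same interval.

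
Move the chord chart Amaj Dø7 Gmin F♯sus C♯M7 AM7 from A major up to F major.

A major up to F major is a minor sixth; each chord root moves by that interval while the quality stays the same.
Amaj: root A up a minor sixth → F, giving Fmaj.
Dø7: root D up a minor sixth → Bb, giving Bbø7.
Gmin: root G up a minor sixth → Eb, giving Ebmin.
F♯sus: root F♯ up a minor sixth → D, giving Dsus.
C♯M7: root C♯ up a minor sixth → A, giving AM7.
AM7: root A up a minor sixth → F, giving FM7.

Fmaj Bbø7 Ebmin Dsus AM7 FM7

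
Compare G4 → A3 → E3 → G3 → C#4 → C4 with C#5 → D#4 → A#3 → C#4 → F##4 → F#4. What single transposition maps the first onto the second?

up an augmented fourth

Take the first pair: G4 → C#5. G to C spans 4 letter names, so the interval is some kind of fourth.
G4 to C#5 is 6 semitones, which makes it an augmented fourth; the second version is higher, so the direction is up.
Checking another pair — C4 → F#4 — gives the same interval.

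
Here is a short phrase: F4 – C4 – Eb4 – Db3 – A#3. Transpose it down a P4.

F4 becomes C4
C4 becomes G3
Eb4 becomes Bb3
Db3 becomes Ab2
A#3 becomes E#3

C4 G3 Bb3 Ab2 E#3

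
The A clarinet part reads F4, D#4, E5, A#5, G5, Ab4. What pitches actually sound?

Written C4 on the A clarinet sounds as A3, a minor third lower; apply that shift to every note.
F4 -> D4
D#4 -> B#3
E5 -> C#5
A#5 -> F##5
G5 -> E5
Ab4 -> F4

D4 B#3 C#5 F##5 E5 F4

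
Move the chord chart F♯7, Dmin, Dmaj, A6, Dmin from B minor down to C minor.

B minor down to C minor is a major seventh; each chord root moves by that interval while the quality stays the same.
F♯7: root F♯ down a major seventh → G, giving G7.
Dmin: root D down a major seventh → Eb, giving Ebmin.
Dmaj: root D down a major seventh → Eb, giving Ebmaj.
A6: root A down a major seventh → Bb, giving Bb6.
Dmin: root D down a major seventh → Eb, giving Ebmin.

G7 Ebmin Ebmaj Bb6 Ebmin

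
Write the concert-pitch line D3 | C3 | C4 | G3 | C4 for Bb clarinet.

E3 D3 D4 A3 D4

The Bb clarinet sounds a major second below written, so the written part must be a major second above concert — transpose each note up.
D3 to E3
C3 to D3
C4 to D4
G3 to A3
C4 to D4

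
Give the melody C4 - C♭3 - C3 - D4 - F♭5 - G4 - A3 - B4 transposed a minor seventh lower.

C4 gives D3
Cb3 gives Db2
C3 gives D2
D4 gives E3
Fb5 gives Gb4
G4 gives A3
A3 gives B2
B4 gives C#4

D3 Db2 D2 E3 Gb4 A3 B2 C#4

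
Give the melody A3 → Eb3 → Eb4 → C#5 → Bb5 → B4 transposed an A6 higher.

F##4 C#4 C#5 A##5 G#6 G##5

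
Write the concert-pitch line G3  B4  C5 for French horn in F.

D4 F#5 G5

Written C4 sounds as F3 on the French horn in F, so concert pitches are written a perfect fifth up.
G3 becomes D4
B4 becomes F#5
C5 becomes G5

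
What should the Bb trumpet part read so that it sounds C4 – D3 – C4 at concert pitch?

The Bb trumpet sounds a major second below written, so the written part must be a major second above concert — transpose each note up.
C4 → D4
D3 → E3
C4 → D4

D4 E3 D4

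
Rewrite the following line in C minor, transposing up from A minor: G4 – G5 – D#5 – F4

From A up to C is a minor third; apply that to each pitch.
G4 to Bb4
G5 to Bb5
D#5 to F#5
F4 to Ab4

Bb4 Bb5 F#5 Ab4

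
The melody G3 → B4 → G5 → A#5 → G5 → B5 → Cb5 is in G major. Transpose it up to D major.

D4 F#5 D6 E#6 D6 F#6 Gb5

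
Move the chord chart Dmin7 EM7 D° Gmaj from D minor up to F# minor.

F#min7 G#M7 F#° Bmaj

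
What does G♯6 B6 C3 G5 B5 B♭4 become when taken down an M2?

G#6: a second down reaches F, and 2 semitones makes it F#6.
B6: a second down reaches A, and 2 semitones makes it A6.
C3: a second down reaches B, and 2 semitones makes it Bb2.
A major second down from G5 gives F5.
A major second down from B5 gives A5.
Bb4 down a major second is Ab4.

F#6 A6 Bb2 F5 A5 Ab4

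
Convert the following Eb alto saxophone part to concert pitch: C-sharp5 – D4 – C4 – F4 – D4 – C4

E4 F3 Eb3 Ab3 F3 Eb3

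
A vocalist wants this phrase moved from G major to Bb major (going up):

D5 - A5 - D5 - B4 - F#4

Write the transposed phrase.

F5 C6 F5 D5 A4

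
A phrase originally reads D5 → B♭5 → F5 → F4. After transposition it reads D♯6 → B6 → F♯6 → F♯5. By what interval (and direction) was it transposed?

up an augmented octave

Take the first pair: D5 → D#6. D to D spans 8 letter names, so the interval is some kind of octave.
D5 to D#6 is 13 semitones, which makes it an augmented octave; the second version is higher, so the direction is up.
Checking another pair — F4 → F#5 — gives the same interval.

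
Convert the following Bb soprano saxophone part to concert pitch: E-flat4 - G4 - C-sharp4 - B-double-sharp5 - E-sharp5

Db4 F4 B3 A##5 D#5

The Bb soprano saxophone sounds a major second below written, so transpose each written note down a major second.
Eb4 to Db4
G4 to F4
C#4 to B3
B##5 to A##5
E#5 to D#5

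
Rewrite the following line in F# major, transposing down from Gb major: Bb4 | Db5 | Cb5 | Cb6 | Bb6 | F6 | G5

Gb major to F# major down is a diminished second, so every note moves down by that interval.
Bb4 → A#4
Db5 → C#5
Cb5 → B4
Cb6 → B5
Bb6 → A#6
F6 → E#6
G5 → F##5

A#4 C#5 B4 B5 A#6 E#6 F##5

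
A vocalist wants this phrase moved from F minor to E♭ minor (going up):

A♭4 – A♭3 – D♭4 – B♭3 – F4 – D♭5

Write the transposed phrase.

Gb5 Gb4 Cb5 Ab4 Eb5 Cb6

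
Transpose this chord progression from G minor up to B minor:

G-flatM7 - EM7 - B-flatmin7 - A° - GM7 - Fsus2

BbM7 G#M7 Dmin7 C#° BM7 Asus2

G minor up to B minor is a major third; each chord root moves by that interval while the quality stays the same.
G-flatM7: root G-flat up a major third → Bb, giving BbM7.
EM7: root E up a major third → G#, giving G#M7.
B-flatmin7: root B-flat up a major third → D, giving Dmin7.
A°: root A up a major third → C#, giving C#°.
GM7: root G up a major third → B, giving BM7.
Fsus2: root F up a major third → A, giving Asus2.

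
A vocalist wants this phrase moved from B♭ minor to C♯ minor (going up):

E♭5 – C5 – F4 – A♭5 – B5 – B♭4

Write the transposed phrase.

F#5 D#5 G#4 B5 C##6 C#5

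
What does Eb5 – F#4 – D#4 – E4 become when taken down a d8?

E4 F##3 D##3 E#3

Eb5 gives E4
F#4 gives F##3
D#4 gives D##3
E4 gives E#3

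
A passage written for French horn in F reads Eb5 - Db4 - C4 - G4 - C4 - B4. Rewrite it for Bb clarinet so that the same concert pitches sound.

Bb4 Ab3 G3 D4 G3 F#4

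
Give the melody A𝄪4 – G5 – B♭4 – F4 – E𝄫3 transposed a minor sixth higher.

F##5 Eb6 Gb5 Db5 Cbb4

A##4: a sixth up reaches F, and 8 semitones makes it F##5.
A minor sixth up from G5 gives Eb6.
Bb4: a sixth up reaches G, and 8 semitones makes it Gb5.
F4: a sixth up reaches D, and 8 semitones makes it Db5.
Ebb3: a sixth up reaches C, and 8 semitones makes it Cbb4.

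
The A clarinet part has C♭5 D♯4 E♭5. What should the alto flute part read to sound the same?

Db5 E#4 F5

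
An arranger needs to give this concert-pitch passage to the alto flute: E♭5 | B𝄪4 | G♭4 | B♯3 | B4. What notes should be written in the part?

Ab5 E##5 Cb5 E#4 E5

Written C4 sounds as G3 on the alto flute, so concert pitches are written a perfect fourth up.
Eb5 to Ab5
B##4 to E##5
Gb4 to Cb5
B#3 to E#4
B4 to E5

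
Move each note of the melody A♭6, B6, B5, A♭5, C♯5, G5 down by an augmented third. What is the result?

Fbb6 Gb6 Gb5 Fbb5 Ab4 Ebb5

Ab6 becomes Fbb6
B6 becomes Gb6
B5 becomes Gb5
Ab5 becomes Fbb5
C#5 becomes Ab4
G5 becomes Ebb5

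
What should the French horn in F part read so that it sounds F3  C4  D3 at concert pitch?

Written C4 sounds as F3 on the French horn in F, so concert pitches are written a perfect fifth up.
F3 → C4
C4 → G4
D3 → A3

C4 G4 A3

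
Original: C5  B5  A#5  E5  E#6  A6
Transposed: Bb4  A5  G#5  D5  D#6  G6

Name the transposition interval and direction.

down a major second

From C5 to Bb4 is 2 letter names — a second of some quality.
Bb4 to C5 is 2 semitones, which makes it a major second; the second version is lower, so the direction is down.
Checking another pair — A6 → G6 — gives the same interval.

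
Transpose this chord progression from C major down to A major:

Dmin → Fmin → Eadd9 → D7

C major down to A major is a minor third; each chord root moves by that interval while the quality stays the same.
Dmin: root D down a minor third → B, giving Bmin.
Fmin: root F down a minor third → D, giving Dmin.
Eadd9: root E down a minor third → C#, giving C#add9.
D7: root D down a minor third → B, giving B7.

Bmin Dmin C#add9 B7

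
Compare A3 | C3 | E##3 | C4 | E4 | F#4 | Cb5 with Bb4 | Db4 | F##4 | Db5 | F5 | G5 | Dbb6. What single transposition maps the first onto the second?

Take the first pair: A3 → Bb4. A to B spans 9 letter names, so the interval is some kind of ninth.
A3 to Bb4 is 13 semitones, which makes it a minor ninth; the second version is higher, so the direction is up.
Checking another pair — Cb5 → Dbb6 — gives the same interval.

up a minor ninth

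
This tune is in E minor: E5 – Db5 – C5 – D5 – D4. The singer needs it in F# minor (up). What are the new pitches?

F#5 Eb5 D5 E5 E4

From E up to F# is a major second; apply that to each pitch.
E5 gives F#5
Db5 gives Eb5
C5 gives D5
D5 gives E5
D4 gives E4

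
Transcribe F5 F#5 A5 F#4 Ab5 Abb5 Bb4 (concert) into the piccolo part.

F4 F#4 A4 F#3 Ab4 Abb4 Bb3

The piccolo sounds a perfect octave above written, so the written part must be a perfect octave below concert — transpose each note down.
F5 -> F4
F#5 -> F#4
A5 -> A4
F#4 -> F#3
Ab5 -> Ab4
Abb5 -> Abb4
Bb4 -> Bb3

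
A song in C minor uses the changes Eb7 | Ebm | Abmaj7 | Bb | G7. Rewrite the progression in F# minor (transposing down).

A7 Am Dmaj7 E C#7

C minor down to F# minor is a diminished fifth; each chord root moves by that interval while the quality stays the same.
Eb7: root Eb down a diminished fifth → A, giving A7.
Ebm: root Eb down a diminished fifth → A, giving Am.
Abmaj7: root Ab down a diminished fifth → D, giving Dmaj7.
Bb: root Bb down a diminished fifth → E, giving E.
G7: root G down a diminished fifth → C#, giving C#7.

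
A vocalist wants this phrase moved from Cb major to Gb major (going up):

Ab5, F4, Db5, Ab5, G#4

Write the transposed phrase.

Eb6 C5 Ab5 Eb6 D#5

Cb major to Gb major up is a perfect fifth, so every note moves up by that interval.
Ab5 becomes Eb6
F4 becomes C5
Db5 becomes Ab5
Ab5 becomes Eb6
G#4 becomes D#5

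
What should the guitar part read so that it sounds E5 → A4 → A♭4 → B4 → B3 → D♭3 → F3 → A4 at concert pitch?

The guitar sounds a perfect octave below written, so the written part must be a perfect octave above concert — transpose each note up.
E5 becomes E6
A4 becomes A5
Ab4 becomes Ab5
B4 becomes B5
B3 becomes B4
Db3 becomes Db4
F3 becomes F4
A4 becomes A5

E6 A5 Ab5 B5 B4 Db4 F4 A5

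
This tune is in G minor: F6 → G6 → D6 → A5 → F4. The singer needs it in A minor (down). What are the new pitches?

G5 A5 E5 B4 G3

From G down to A is a minor seventh; apply that to each pitch.
F6 to G5
G6 to A5
D6 to E5
A5 to B4
F4 to G3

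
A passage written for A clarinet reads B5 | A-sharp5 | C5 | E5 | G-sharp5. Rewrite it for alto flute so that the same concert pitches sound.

C#6 B#5 D5 F#5 A#5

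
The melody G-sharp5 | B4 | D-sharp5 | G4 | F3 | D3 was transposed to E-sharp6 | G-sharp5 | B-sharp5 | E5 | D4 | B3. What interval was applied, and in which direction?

up a major sixth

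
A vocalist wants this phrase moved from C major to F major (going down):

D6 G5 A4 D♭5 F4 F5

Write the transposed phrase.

G5 C5 D4 Gb4 Bb3 Bb4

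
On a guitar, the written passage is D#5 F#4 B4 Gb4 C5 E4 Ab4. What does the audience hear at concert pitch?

D#4 F#3 B3 Gb3 C4 E3 Ab3

The guitar sounds a perfect octave below written, so transpose each written note down a perfect octave.
D#5 to D#4
F#4 to F#3
B4 to B3
Gb4 to Gb3
C5 to C4
E4 to E3
Ab4 to Ab3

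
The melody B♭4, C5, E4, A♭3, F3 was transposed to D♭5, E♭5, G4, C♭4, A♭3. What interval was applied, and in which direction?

up a minor third

Take the first pair: Bb4 → Db5. B to D spans 3 letter names, so the interval is some kind of third.
Bb4 to Db5 is 3 semitones, which makes it a minor third; the second version is higher, so the direction is up.
Checking another pair — F3 → Ab3 — gives the same interval.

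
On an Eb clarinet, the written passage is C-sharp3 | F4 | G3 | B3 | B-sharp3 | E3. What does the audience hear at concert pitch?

E3 Ab4 Bb3 D4 D#4 G3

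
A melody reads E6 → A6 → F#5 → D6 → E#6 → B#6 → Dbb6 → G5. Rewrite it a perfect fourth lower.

B5 E6 C#5 A5 B#5 F##6 Abb5 D5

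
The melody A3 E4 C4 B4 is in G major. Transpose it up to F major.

G4 D5 Bb4 A5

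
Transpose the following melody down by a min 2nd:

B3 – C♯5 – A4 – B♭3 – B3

A#3 B#4 G#4 A3 A#3

A minor second down from B3 gives A#3.
A minor second down from C#5 gives B#4.
A4 down a minor second is G#4.
Bb3 down a minor second is A3.
B3 down a minor second is A#3.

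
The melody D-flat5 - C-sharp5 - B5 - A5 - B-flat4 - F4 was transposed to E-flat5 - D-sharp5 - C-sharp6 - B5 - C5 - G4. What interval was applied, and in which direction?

Take the first pair: Db5 → Eb5. D to E spans 2 letter names, so the interval is some kind of second.
Db5 to Eb5 is 2 semitones, which makes it a major second; the second version is higher, so the direction is up.
Checking another pair — F4 → G4 — gives the same interval.

up a major second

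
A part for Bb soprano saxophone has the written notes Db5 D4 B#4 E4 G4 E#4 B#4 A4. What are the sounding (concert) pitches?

The Bb soprano saxophone sounds a major second below written, so transpose each written note down a major second.
Db5 becomes Cb5
D4 becomes C4
B#4 becomes A#4
E4 becomes D4
G4 becomes F4
E#4 becomes D#4
B#4 becomes A#4
A4 becomes G4

Cb5 C4 A#4 D4 F4 D#4 A#4 G4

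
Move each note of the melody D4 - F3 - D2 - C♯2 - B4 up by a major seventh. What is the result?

A major seventh up from D4 gives C#5.
A major seventh up from F3 gives E4.
A major seventh up from D2 gives C#3.
C#2 up a major seventh is B#2.
B4 up a major seventh is A#5.

C#5 E4 C#3 B#2 A#5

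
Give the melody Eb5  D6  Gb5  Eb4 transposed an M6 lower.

Gb4 F5 Bbb4 Gb3

Eb5 down a major sixth is Gb4.
A major sixth down from D6 gives F5.
Gb5: a sixth down reaches B, and 9 semitones makes it Bbb4.
A major sixth down from Eb4 gives Gb3.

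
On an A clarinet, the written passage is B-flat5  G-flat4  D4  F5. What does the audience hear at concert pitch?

G5 Eb4 B3 D5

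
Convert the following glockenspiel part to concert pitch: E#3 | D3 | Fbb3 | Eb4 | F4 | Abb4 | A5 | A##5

Written C4 on the glockenspiel sounds as C6, a perfect fifteenth higher; apply that shift to every note.
E#3 -> E#5
D3 -> D5
Fbb3 -> Fbb5
Eb4 -> Eb6
F4 -> F6
Abb4 -> Abb6
A5 -> A7
A##5 -> A##7

E#5 D5 Fbb5 Eb6 F6 Abb6 A7 A##7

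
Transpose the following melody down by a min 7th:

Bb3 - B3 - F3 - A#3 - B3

C3 C#3 G2 B#2 C#3

Bb3 becomes C3
B3 becomes C#3
F3 becomes G2
A#3 becomes B#2
B3 becomes C#3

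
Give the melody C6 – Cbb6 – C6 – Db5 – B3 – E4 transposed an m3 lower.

C6 to A5
Cbb6 to Abb5
C6 to A5
Db5 to Bb4
B3 to G#3
E4 to C#4

A5 Abb5 A5 Bb4 G#3 C#4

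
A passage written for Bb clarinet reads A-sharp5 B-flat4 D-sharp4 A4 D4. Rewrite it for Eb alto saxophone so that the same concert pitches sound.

E#6 F5 A#4 E5 A4

First find concert pitch: the Bb clarinet sounds a major second below written, so A-sharp5 B-flat4 D-sharp4 A4 D4 sounds G#5 Ab4 C#4 G4 C4.
Then write for Eb alto saxophone: it sounds a major sixth below written, so the part must be a major sixth above concert.
G#5 → E#6
Ab4 → F5
C#4 → A#4
G4 → E5
C4 → A4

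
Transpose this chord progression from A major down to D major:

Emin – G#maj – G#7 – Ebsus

Amin C#maj C#7 Absus

A major down to D major is a perfect fifth; each chord root moves by that interval while the quality stays the same.
Emin: root E down a perfect fifth → A, giving Amin.
G#maj: root G# down a perfect fifth → C#, giving C#maj.
G#7: root G# down a perfect fifth → C#, giving C#7.
Ebsus: root Eb down a perfect fifth → Ab, giving Absus.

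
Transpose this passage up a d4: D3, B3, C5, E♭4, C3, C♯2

Gb3 Eb4 Fb5 Abb4 Fb3 F2

D3 -> Gb3
B3 -> Eb4
C5 -> Fb5
Eb4 -> Abb4
C3 -> Fb3
C#2 -> F2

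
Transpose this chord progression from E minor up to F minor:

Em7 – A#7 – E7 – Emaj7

Fm7 B7 F7 Fmaj7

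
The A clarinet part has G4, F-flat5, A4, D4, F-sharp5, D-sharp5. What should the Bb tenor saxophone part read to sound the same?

F#5 Eb6 G#5 C#5 E#6 C##6

First find concert pitch: the A clarinet sounds a minor third below written, so G4 F-flat5 A4 D4 F-sharp5 D-sharp5 sounds E4 Db5 F#4 B3 D#5 B#4.
Then write for Bb tenor saxophone: it sounds a major ninth below written, so the part must be a major ninth above concert.
E4 → F#5
Db5 → Eb6
F#4 → G#5
B3 → C#5
D#5 → E#6
B#4 → C##6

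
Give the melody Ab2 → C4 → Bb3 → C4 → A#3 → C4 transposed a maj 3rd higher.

Ab2 gives C3
C4 gives E4
Bb3 gives D4
C4 gives E4
A#3 gives C##4
C4 gives E4

C3 E4 D4 E4 C##4 E4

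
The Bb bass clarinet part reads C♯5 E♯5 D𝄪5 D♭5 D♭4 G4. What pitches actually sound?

The Bb bass clarinet sounds a major ninth below written, so transpose each written note down a major ninth.
C#5 gives B3
E#5 gives D#4
D##5 gives C##4
Db5 gives Cb4
Db4 gives Cb3
G4 gives F3

B3 D#4 C##4 Cb4 Cb3 F3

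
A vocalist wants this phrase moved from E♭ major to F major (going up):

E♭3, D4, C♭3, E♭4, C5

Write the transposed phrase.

F3 E4 Db3 F4 D5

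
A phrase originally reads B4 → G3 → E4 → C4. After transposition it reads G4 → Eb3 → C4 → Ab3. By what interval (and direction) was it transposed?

down a major third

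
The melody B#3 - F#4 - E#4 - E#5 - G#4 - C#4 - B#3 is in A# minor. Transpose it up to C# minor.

D#4 A4 G#4 G#5 B4 E4 D#4

From A# up to C# is a minor third; apply that to each pitch.
B#3 gives D#4
F#4 gives A4
E#4 gives G#4
E#5 gives G#5
G#4 gives B4
C#4 gives E4
B#3 gives D#4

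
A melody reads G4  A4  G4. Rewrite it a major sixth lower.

Bb3 C4 Bb3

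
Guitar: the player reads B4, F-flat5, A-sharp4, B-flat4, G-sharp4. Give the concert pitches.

B3 Fb4 A#3 Bb3 G#3

The guitar sounds a perfect octave below written, so transpose each written note down a perfect octave.
B4 gives B3
Fb5 gives Fb4
A#4 gives A#3
Bb4 gives Bb3
G#4 gives G#3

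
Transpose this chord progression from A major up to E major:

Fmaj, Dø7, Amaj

A major up to E major is a perfect fifth; each chord root moves by that interval while the quality stays the same.
Fmaj: root F up a perfect fifth → C, giving Cmaj.
Dø7: root D up a perfect fifth → A, giving Aø7.
Amaj: root A up a perfect fifth → E, giving Emaj.

Cmaj Aø7 Emaj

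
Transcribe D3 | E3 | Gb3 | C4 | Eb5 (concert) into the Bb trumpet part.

E3 F#3 Ab3 D4 F5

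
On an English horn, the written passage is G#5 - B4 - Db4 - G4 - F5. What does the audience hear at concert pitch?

The English horn sounds a perfect fifth below written, so transpose each written note down a perfect fifth.
G#5 becomes C#5
B4 becomes E4
Db4 becomes Gb3
G4 becomes C4
F5 becomes Bb4

C#5 E4 Gb3 C4 Bb4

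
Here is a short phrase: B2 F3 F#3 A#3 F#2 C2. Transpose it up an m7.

B2 up a minor seventh is A3.
F3 up a minor seventh is Eb4.
A minor seventh up from F#3 gives E4.
A minor seventh up from A#3 gives G#4.
F#2 up a minor seventh is E3.
C2 up a minor seventh is Bb2.

A3 Eb4 E4 G#4 E3 Bb2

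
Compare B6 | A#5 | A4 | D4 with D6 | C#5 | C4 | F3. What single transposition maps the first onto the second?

down a major sixth

From B6 to D6 is 6 letter names — a sixth of some quality.
D6 to B6 is 9 semitones, which makes it a major sixth; the second version is lower, so the direction is down.
Checking another pair — D4 → F3 — gives the same interval.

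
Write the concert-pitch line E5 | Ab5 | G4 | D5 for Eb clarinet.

C#5 F5 E4 B4

Written C4 sounds as Eb4 on the Eb clarinet, so concert pitches are written a minor third down.
E5 -> C#5
Ab5 -> F5
G4 -> E4
D5 -> B4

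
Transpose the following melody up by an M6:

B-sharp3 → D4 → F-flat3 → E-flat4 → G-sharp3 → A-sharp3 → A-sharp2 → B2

G##4 B4 Db4 C5 E#4 F##4 F##3 G#3

B#3 becomes G##4
D4 becomes B4
Fb3 becomes Db4
Eb4 becomes C5
G#3 becomes E#4
A#3 becomes F##4
A#2 becomes F##3
B2 becomes G#3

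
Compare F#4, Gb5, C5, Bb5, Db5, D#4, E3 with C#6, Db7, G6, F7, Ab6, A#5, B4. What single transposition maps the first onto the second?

up a perfect twelfth

Take the first pair: F#4 → C#6. F to C spans 12 letter names, so the interval is some kind of twelfth.
F#4 to C#6 is 19 semitones, which makes it a perfect twelfth; the second version is higher, so the direction is up.
Checking another pair — E3 → B4 — gives the same interval.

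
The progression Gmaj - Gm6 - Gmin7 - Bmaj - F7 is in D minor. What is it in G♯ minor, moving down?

C#maj C#m6 C#min7 E#maj B7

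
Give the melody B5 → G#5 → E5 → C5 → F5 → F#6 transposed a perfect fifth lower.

E5 C#5 A4 F4 Bb4 B5

B5 becomes E5
G#5 becomes C#5
E5 becomes A4
C5 becomes F4
F5 becomes Bb4
F#6 becomes B5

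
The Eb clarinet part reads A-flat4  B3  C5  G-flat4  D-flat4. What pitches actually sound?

Cb5 D4 Eb5 Bbb4 Fb4

Written C4 on the Eb clarinet sounds as Eb4, a minor third higher; apply that shift to every note.
Ab4 → Cb5
B3 → D4
C5 → Eb5
Gb4 → Bbb4
Db4 → Fb4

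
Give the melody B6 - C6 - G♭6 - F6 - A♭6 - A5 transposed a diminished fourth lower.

F##6 G#5 D6 C#6 E6 E#5

B6 down a diminished fourth is F##6.
C6: a fourth down reaches G, and 4 semitones makes it G#5.
Gb6 down a diminished fourth is D6.
F6 down a diminished fourth is C#6.
Ab6: a fourth down reaches E, and 4 semitones makes it E6.
A5 down a diminished fourth is E#5.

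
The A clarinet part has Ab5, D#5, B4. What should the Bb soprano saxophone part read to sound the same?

G5 C##5 A#4

First find concert pitch: the A clarinet sounds a minor third below written, so Ab5 D#5 B4 sounds F5 B#4 G#4.
Then write for Bb soprano saxophone: it sounds a major second below written, so the part must be a major second above concert.
F5 → G5
B#4 → C##5
G#4 → A#4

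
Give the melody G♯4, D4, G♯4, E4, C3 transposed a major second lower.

G#4: a second down reaches F, and 2 semitones makes it F#4.
D4 down a major second is C4.
G#4: a second down reaches F, and 2 semitones makes it F#4.
E4 down a major second is D4.
A major second down from C3 gives Bb2.

F#4 C4 F#4 D4 Bb2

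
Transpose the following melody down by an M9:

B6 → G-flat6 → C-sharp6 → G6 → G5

A5 Fb5 B4 F5 F4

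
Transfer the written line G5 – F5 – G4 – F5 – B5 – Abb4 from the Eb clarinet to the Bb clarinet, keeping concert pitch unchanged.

C6 Bb5 C5 Bb5 E6 Dbb5

First find concert pitch: the Eb clarinet sounds a minor third above written, so G5 F5 G4 F5 B5 Abb4 sounds Bb5 Ab5 Bb4 Ab5 D6 Cbb5.
Then write for Bb clarinet: it sounds a major second below written, so the part must be a major second above concert.
Bb5 → C6
Ab5 → Bb5
Bb4 → C5
Ab5 → Bb5
D6 → E6
Cbb5 → Dbb5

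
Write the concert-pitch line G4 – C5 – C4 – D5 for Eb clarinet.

The Eb clarinet sounds a minor third above written, so the written part must be a minor third below concert — transpose each note down.
G4 → E4
C5 → A4
C4 → A3
D5 → B4

E4 A4 A3 B4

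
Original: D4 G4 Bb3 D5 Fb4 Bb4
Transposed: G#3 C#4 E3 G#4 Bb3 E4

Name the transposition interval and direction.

Take the first pair: D4 → G#3. D to G spans 5 letter names, so the interval is some kind of fifth.
G#3 to D4 is 6 semitones, which makes it a diminished fifth; the second version is lower, so the direction is down.
Checking another pair — Bb4 → E4 — gives the same interval.

down a diminished fifth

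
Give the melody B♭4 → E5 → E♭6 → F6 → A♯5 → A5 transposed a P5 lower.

Bb4: a fifth down reaches E, and 7 semitones makes it Eb4.
E5: a fifth down reaches A, and 7 semitones makes it A4.
A perfect fifth down from Eb6 gives Ab5.
F6 down a perfect fifth is Bb5.
A#5 down a perfect fifth is D#5.
A5: a fifth down reaches D, and 7 semitones makes it D5.

Eb4 A4 Ab5 Bb5 D#5 D5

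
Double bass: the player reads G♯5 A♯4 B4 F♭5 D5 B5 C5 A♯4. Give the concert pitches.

G#4 A#3 B3 Fb4 D4 B4 C4 A#3

The double bass sounds a perfect octave below written, so transpose each written note down a perfect octave.
G#5 → G#4
A#4 → A#3
B4 → B3
Fb5 → Fb4
D5 → D4
B5 → B4
C5 → C4
A#4 → A#3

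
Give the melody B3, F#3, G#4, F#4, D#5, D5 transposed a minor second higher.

C4 G3 A4 G4 E5 Eb5

B3 → C4
F#3 → G3
G#4 → A4
F#4 → G4
D#5 → E5
D5 → Eb5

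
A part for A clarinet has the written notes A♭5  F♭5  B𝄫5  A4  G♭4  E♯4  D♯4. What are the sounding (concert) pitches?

The A clarinet sounds a minor third below written, so transpose each written note down a minor third.
Ab5 -> F5
Fb5 -> Db5
Bbb5 -> Gb5
A4 -> F#4
Gb4 -> Eb4
E#4 -> C##4
D#4 -> B#3

F5 Db5 Gb5 F#4 Eb4 C##4 B#3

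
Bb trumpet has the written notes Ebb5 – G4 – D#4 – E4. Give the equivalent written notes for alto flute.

First find concert pitch: the Bb trumpet sounds a major second below written, so Ebb5 G4 D#4 E4 sounds Dbb5 F4 C#4 D4.
Then write for alto flute: it sounds a perfect fourth below written, so the part must be a perfect fourth above concert.
Dbb5 → Gbb5
F4 → Bb4
C#4 → F#4
D4 → G4

Gbb5 Bb4 F#4 G4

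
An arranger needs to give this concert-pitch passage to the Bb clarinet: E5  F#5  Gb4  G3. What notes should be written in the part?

F#5 G#5 Ab4 A3

The Bb clarinet sounds a major second below written, so the written part must be a major second above concert — transpose each note up.
E5 becomes F#5
F#5 becomes G#5
Gb4 becomes Ab4
G3 becomes A3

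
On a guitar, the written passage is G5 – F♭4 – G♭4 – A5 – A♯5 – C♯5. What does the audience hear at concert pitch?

G4 Fb3 Gb3 A4 A#4 C#4

Written C4 on the guitar sounds as C3, a perfect octave lower; apply that shift to every note.
G5 → G4
Fb4 → Fb3
Gb4 → Gb3
A5 → A4
A#5 → A#4
C#5 → C#4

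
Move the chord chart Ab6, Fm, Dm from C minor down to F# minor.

C minor down to F# minor is a diminished fifth; each chord root moves by that interval while the quality stays the same.
Ab6: root Ab down a diminished fifth → D, giving D6.
Fm: root F down a diminished fifth → B, giving Bm.
Dm: root D down a diminished fifth → G#, giving G#m.

D6 Bm G#m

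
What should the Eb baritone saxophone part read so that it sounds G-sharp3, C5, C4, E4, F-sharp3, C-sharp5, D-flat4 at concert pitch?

E#5 A6 A5 C#6 D#5 A#6 Bb5

Written C4 sounds as Eb2 on the Eb baritone saxophone, so concert pitches are written a major thirteenth up.
G#3 gives E#5
C5 gives A6
C4 gives A5
E4 gives C#6
F#3 gives D#5
C#5 gives A#6
Db4 gives Bb5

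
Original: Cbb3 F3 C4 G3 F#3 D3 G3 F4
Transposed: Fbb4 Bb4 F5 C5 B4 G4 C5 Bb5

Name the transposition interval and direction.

up a perfect eleventh

From Cbb3 to Fbb4 is 11 letter names — an eleventh of some quality.
Cbb3 to Fbb4 is 17 semitones, which makes it a perfect eleventh; the second version is higher, so the direction is up.
Checking another pair — F4 → Bb5 — gives the same interval.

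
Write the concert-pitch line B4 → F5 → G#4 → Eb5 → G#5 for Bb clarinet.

C#5 G5 A#4 F5 A#5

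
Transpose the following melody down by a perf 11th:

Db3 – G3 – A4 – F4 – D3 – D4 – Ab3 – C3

Ab1 D2 E3 C3 A1 A2 Eb2 G1

Db3 gives Ab1
G3 gives D2
A4 gives E3
F4 gives C3
D3 gives A1
D4 gives A2
Ab3 gives Eb2
C3 gives G1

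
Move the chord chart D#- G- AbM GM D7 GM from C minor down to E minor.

F##- B- CM BM F#7 BM

C minor down to E minor is a minor sixth; each chord root moves by that interval while the quality stays the same.
D#-: root D# down a minor sixth → F##, giving F##-.
G-: root G down a minor sixth → B, giving B-.
AbM: root Ab down a minor sixth → C, giving CM.
GM: root G down a minor sixth → B, giving BM.
D7: root D down a minor sixth → F#, giving F#7.
GM: root G down a minor sixth → B, giving BM.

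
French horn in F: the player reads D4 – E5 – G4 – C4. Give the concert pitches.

The French horn in F sounds a perfect fifth below written, so transpose each written note down a perfect fifth.
D4 gives G3
E5 gives A4
G4 gives C4
C4 gives F3

G3 A4 C4 F3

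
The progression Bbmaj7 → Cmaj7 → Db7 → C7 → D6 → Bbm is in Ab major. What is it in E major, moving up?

F#maj7 G#maj7 A7 G#7 A#6 F#m

Ab major up to E major is an augmented fifth; each chord root moves by that interval while the quality stays the same.
Bbmaj7: root Bb up an augmented fifth → F#, giving F#maj7.
Cmaj7: root C up an augmented fifth → G#, giving G#maj7.
Db7: root Db up an augmented fifth → A, giving A7.
C7: root C up an augmented fifth → G#, giving G#7.
D6: root D up an augmented fifth → A#, giving A#6.
Bbm: root Bb up an augmented fifth → F#, giving F#m.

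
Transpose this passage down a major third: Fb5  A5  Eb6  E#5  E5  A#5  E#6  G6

Dbb5 F5 Cb6 C#5 C5 F#5 C#6 Eb6

Fb5 -> Dbb5
A5 -> F5
Eb6 -> Cb6
E#5 -> C#5
E5 -> C5
A#5 -> F#5
E#6 -> C#6
G6 -> Eb6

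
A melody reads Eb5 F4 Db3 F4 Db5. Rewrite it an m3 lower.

Eb5: a third down reaches C, and 3 semitones makes it C5.
F4: a third down reaches D, and 3 semitones makes it D4.
Db3: a third down reaches B, and 3 semitones makes it Bb2.
A minor third down from F4 gives D4.
Db5 down a minor third is Bb4.

C5 D4 Bb2 D4 Bb4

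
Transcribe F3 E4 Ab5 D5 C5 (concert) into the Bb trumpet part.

G3 F#4 Bb5 E5 D5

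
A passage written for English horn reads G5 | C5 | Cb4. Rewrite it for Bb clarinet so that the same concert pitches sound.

First find concert pitch: the English horn sounds a perfect fifth below written, so G5 C5 Cb4 sounds C5 F4 Fb3.
Then write for Bb clarinet: it sounds a major second below written, so the part must be a major second above concert.
C5 → D5
F4 → G4
Fb3 → Gb3

D5 G4 Gb3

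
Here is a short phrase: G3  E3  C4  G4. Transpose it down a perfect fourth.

G3 down a perfect fourth is D3.
E3: a fourth down reaches B, and 5 semitones makes it B2.
C4 down a perfect fourth is G3.
G4 down a perfect fourth is D4.

D3 B2 G3 D4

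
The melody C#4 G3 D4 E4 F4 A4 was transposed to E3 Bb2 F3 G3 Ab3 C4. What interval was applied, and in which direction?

down a major sixth

Take the first pair: C#4 → E3. C to E spans 6 letter names, so the interval is some kind of sixth.
E3 to C#4 is 9 semitones, which makes it a major sixth; the second version is lower, so the direction is down.
Checking another pair — A4 → C4 — gives the same interval.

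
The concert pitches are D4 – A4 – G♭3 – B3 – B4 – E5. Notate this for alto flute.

G4 D5 Cb4 E4 E5 A5

The alto flute sounds a perfect fourth below written, so the written part must be a perfect fourth above concert — transpose each note up.
D4 to G4
A4 to D5
Gb3 to Cb4
B3 to E4
B4 to E5
E5 to A5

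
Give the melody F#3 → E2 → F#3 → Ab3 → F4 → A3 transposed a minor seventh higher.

F#3 up a minor seventh is E4.
A minor seventh up from E2 gives D3.
A minor seventh up from F#3 gives E4.
A minor seventh up from Ab3 gives Gb4.
A minor seventh up from F4 gives Eb5.
A3 up a minor seventh is G4.

E4 D3 E4 Gb4 Eb5 G4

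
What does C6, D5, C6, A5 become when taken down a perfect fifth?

F5 G4 F5 D5

C6 to F5
D5 to G4
C6 to F5
A5 to D5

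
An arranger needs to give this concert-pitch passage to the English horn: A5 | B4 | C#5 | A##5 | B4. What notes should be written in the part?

E6 F#5 G#5 E##6 F#5

The English horn sounds a perfect fifth below written, so the written part must be a perfect fifth above concert — transpose each note up.
A5 gives E6
B4 gives F#5
C#5 gives G#5
A##5 gives E##6
B4 gives F#5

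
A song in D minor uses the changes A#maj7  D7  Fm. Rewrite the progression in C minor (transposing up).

D minor up to C minor is a minor seventh; each chord root moves by that interval while the quality stays the same.
A#maj7: root A# up a minor seventh → G#, giving G#maj7.
D7: root D up a minor seventh → C, giving C7.
Fm: root F up a minor seventh → Eb, giving Ebm.

G#maj7 C7 Ebm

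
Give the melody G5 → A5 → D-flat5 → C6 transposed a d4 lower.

D#5 E#5 A4 G#5

G5 gives D#5
A5 gives E#5
Db5 gives A4
C6 gives G#5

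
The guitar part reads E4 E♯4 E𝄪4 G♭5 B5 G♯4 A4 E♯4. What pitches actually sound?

E3 E#3 E##3 Gb4 B4 G#3 A3 E#3

Written C4 on the guitar sounds as C3, a perfect octave lower; apply that shift to every note.
E4 gives E3
E#4 gives E#3
E##4 gives E##3
Gb5 gives Gb4
B5 gives B4
G#4 gives G#3
A4 gives A3
E#4 gives E#3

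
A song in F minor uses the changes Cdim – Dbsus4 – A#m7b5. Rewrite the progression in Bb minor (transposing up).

Fdim Gbsus4 D#m7b5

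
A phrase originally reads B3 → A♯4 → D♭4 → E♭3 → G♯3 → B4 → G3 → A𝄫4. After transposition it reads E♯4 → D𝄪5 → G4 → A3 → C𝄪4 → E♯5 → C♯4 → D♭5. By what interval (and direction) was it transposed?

From B3 to E#4 is 4 letter names — a fourth of some quality.
B3 to E#4 is 6 semitones, which makes it an augmented fourth; the second version is higher, so the direction is up.
Checking another pair — Abb4 → Db5 — gives the same interval.

up an augmented fourth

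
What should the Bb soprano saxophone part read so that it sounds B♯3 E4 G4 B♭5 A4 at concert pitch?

C##4 F#4 A4 C6 B4

Written C4 sounds as Bb3 on the Bb soprano saxophone, so concert pitches are written a major second up.
B#3 becomes C##4
E4 becomes F#4
G4 becomes A4
Bb5 becomes C6
A4 becomes B4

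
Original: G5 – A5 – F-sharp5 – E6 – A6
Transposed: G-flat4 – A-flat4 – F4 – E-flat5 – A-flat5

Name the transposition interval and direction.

down an augmented octave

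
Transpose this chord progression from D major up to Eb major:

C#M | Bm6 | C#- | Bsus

D major up to Eb major is a minor second; each chord root moves by that interval while the quality stays the same.
C#M: root C# up a minor second → D, giving DM.
Bm6: root B up a minor second → C, giving Cm6.
C#-: root C# up a minor second → D, giving D-.
Bsus: root B up a minor second → C, giving Csus.

DM Cm6 D- Csus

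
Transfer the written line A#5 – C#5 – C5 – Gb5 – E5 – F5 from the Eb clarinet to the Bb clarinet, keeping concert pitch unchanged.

D#6 F#5 F5 Cb6 A5 Bb5

First find concert pitch: the Eb clarinet sounds a minor third above written, so A#5 C#5 C5 Gb5 E5 F5 sounds C#6 E5 Eb5 Bbb5 G5 Ab5.
Then write for Bb clarinet: it sounds a major second below written, so the part must be a major second above concert.
C#6 → D#6
E5 → F#5
Eb5 → F5
Bbb5 → Cb6
G5 → A5
Ab5 → Bb5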